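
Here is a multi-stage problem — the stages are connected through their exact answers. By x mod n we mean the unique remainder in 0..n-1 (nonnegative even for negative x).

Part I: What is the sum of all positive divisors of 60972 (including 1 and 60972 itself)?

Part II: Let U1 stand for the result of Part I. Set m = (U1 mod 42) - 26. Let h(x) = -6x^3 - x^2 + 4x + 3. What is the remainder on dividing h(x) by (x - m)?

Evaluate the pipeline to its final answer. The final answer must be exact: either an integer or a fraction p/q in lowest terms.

Part I: 60972 = 2^2 * 3 * 5081; sigma = (1 + 2 + 4) * (1 + 3) * (1 + 5081) = 7 * 4 * 5082 = 142296; answer 142296
Part II: U1 = 142296; m = -26; remainder = value at the root: -6*(-26)^3 - 1*(-26)^2 + 4*(-26)^1 + 3 = (105456) + (-676) + (-104) + (3) = 104679; answer 104679

104679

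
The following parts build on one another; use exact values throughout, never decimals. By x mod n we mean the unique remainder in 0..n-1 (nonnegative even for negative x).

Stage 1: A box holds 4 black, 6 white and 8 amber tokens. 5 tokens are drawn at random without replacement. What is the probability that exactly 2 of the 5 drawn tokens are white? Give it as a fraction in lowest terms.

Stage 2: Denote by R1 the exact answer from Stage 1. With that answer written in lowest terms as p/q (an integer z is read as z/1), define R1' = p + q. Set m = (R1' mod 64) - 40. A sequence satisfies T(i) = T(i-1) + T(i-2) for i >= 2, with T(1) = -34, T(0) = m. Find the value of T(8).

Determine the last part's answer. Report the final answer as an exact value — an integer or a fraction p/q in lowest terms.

-857

Stage 1: total draws C(18,5) = 8568; favorable C(6,2)*C(12,3) = 3300; P = 275/714; answer 275/714
Stage 2: R1 = 275/714; threaded value p + q = 989; m = -11; T(2) = 1*(-34) + 1*(-11) = -45; iterating: T(2)=-45, T(3)=-79, T(4)=-124, T(5)=-203, T(6)=-327, T(7)=-530, T(8)=-857; answer -857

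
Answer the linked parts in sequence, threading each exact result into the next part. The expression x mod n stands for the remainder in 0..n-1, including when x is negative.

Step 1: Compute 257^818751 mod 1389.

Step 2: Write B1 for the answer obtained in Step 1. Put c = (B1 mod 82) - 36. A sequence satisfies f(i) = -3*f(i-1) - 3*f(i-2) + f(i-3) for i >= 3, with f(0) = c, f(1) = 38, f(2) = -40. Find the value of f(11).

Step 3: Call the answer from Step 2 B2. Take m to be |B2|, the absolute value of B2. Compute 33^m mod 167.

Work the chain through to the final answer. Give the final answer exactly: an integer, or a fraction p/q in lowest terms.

88

Step 1: squarings mod 1389: 257^1=257, 257^2=766, 257^4=598, 257^8=631, 257^16=907, 257^32=361, 257^64=1144, 257^128=298, 257^256=1297, 257^512=130, 257^1024=232, 257^2048=1042, 257^4096=955, 257^8192=841, 257^16384=280, 257^32768=616, 257^65536=259, 257^131072=409, 257^262144=601, 257^524288=61; 257^818751 = 257^1 * 257^2 * 257^4 * 257^8 * 257^16 * 257^32 * 257^512 * 257^1024 * 257^2048 * 257^4096 * 257^8192 * 257^16384 * 257^262144 * 257^524288 = 83 (mod 1389); answer 83
Step 2: B1 = 83; c = -35; f(3) = -3*(-40) - 3*(38) + 1*(-35) = -29; iterating: f(3)=-29, f(4)=245, f(5)=-688, f(6)=1300, f(7)=-1591, f(8)=185, f(9)=5518, f(10)=-18700, f(11)=39731; answer 39731
Step 3: B2 = 39731; m = 39731; squarings mod 167: 33^1=33, 33^2=87, 33^4=54, 33^8=77, 33^16=84, 33^32=42, 33^64=94, 33^128=152, 33^256=58, 33^512=24, 33^1024=75, 33^2048=114, 33^4096=137, 33^8192=65, 33^16384=50, 33^32768=162; 33^39731 = 33^1 * 33^2 * 33^16 * 33^32 * 33^256 * 33^512 * 33^2048 * 33^4096 * 33^32768 = 88 (mod 167); answer 88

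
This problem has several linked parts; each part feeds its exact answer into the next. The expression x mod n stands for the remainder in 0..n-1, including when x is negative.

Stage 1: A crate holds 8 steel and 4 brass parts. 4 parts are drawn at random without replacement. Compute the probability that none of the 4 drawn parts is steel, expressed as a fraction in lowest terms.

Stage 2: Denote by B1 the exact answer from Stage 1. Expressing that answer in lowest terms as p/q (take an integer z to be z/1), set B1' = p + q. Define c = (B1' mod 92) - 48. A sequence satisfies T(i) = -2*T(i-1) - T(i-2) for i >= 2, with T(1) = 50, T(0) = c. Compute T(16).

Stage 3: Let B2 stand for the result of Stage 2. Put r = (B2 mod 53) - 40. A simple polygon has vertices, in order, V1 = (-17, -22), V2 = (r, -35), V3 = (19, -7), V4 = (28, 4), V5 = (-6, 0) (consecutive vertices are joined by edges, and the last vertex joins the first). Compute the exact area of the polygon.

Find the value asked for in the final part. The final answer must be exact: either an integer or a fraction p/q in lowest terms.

Stage 1: total draws C(12,4) = 495; favorable C(4,4) = 1; P = 1/495; answer 1/495
Stage 2: B1 = 1/495; threaded value p + q = 496; c = -12; T(2) = -2*(50) - 1*(-12) = -88; iterating: T(2)=-88, T(3)=126, T(4)=-164, T(5)=202, T(6)=-240, T(7)=278, T(8)=-316, T(9)=354, T(10)=-392, T(11)=430, T(12)=-468, T(13)=506, T(14)=-544, T(15)=582, T(16)=-620; answer -620
Stage 3: B2 = -620; r = -24; cross terms: (-17*-35 - -24*-22)=67, (-24*-7 - 19*-35)=833, (19*4 - 28*-7)=272, (28*0 - -6*4)=24, (-6*-22 - -17*0)=132; twice the area = |1328| = 1328; area = 664; answer 664

664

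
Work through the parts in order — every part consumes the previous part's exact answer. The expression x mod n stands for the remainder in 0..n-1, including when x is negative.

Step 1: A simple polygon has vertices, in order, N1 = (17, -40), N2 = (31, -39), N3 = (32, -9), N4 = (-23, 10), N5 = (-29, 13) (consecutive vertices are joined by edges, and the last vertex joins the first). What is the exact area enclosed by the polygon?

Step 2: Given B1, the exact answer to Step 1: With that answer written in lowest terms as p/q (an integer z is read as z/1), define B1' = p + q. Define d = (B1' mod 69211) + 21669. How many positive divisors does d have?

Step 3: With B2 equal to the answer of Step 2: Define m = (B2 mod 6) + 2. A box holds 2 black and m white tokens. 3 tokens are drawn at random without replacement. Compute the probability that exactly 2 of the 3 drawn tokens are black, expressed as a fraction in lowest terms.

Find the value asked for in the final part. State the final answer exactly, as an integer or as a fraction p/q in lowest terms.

1/2

Step 1: cross terms: (17*-39 - 31*-40)=577, (31*-9 - 32*-39)=969, (32*10 - -23*-9)=113, (-23*13 - -29*10)=-9, (-29*-40 - 17*13)=939; twice the area = |2589| = 2589; area = 2589/2; answer 2589/2
Step 2: B1 = 2589/2; threaded value p + q = 2591; d = 24260; 24260 = 2^2 * 5 * 1213; number of divisors = (2+1) * (1+1) * (1+1) = 12; answer 12
Step 3: B2 = 12; m = 2; total draws C(4,3) = 4; favorable C(2,2)*C(2,1) = 2; P = 1/2; answer 1/2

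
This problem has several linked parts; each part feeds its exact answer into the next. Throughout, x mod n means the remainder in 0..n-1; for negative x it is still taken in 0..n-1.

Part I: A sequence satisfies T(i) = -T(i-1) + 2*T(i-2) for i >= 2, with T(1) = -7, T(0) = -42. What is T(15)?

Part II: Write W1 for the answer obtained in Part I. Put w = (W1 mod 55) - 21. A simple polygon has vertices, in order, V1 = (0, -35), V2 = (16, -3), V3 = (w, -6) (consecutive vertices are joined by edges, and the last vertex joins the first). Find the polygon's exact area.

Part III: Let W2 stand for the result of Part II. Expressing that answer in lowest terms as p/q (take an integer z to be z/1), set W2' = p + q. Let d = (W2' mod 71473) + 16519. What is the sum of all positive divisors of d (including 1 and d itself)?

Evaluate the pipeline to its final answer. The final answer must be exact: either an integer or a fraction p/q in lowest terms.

39432

Part I: T(2) = -1*(-7) + 2*(-42) = -77; iterating: T(2)=-77, T(3)=63, T(4)=-217, T(5)=343, T(6)=-777, T(7)=1463, T(8)=-3017, T(9)=5943, T(10)=-11977, T(11)=23863, T(12)=-47817, T(13)=95543, T(14)=-191177, T(15)=382263; answer 382263
Part II: W1 = 382263; w = -8; cross terms: (0*-3 - 16*-35)=560, (16*-6 - -8*-3)=-120, (-8*-35 - 0*-6)=280; twice the area = |720| = 720; area = 360; answer 360
Part III: W2 = 360; threaded value p + q = 361; d = 16880; 16880 = 2^4 * 5 * 211; sigma = (1 + 2 + 4 + 8 + 16) * (1 + 5) * (1 + 211) = 31 * 6 * 212 = 39432; answer 39432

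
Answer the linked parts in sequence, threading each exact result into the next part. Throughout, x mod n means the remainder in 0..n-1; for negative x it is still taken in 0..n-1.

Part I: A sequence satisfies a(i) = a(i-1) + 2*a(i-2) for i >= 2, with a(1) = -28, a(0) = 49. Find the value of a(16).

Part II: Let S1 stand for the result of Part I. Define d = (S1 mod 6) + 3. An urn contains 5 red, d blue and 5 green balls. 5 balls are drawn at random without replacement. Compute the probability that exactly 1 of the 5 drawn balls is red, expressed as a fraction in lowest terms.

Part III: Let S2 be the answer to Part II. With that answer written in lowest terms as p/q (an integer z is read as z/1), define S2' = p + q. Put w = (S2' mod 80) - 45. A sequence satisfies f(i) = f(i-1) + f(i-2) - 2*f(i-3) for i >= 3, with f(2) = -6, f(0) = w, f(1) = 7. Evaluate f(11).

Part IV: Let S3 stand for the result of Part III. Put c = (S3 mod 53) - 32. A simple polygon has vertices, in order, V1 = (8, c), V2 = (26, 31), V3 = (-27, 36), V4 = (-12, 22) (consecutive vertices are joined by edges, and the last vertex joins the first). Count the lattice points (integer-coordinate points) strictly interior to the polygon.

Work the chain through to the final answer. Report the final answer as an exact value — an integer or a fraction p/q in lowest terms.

573

Part I: a(2) = 1*(-28) + 2*(49) = 70; iterating: a(2)=70, a(3)=14, a(4)=154, a(5)=182, a(6)=490, a(7)=854, a(8)=1834, a(9)=3542, a(10)=7210, a(11)=14294, a(12)=28714, a(13)=57302, a(14)=114730, a(15)=229334, a(16)=458794; answer 458794
Part II: S1 = 458794; d = 7; total draws C(17,5) = 6188; favorable C(5,1)*C(12,4) = 2475; P = 2475/6188; answer 2475/6188
Part III: S2 = 2475/6188; threaded value p + q = 8663; w = -22; f(3) = 1*(-6) + 1*(7) - 2*(-22) = 45; iterating: f(3)=45, f(4)=25, f(5)=82, f(6)=17, f(7)=49, f(8)=-98, f(9)=-83, f(10)=-279, f(11)=-166; answer -166
Part IV: S3 = -166; c = 14; cross terms: (8*31 - 26*14)=-116, (26*36 - -27*31)=1773, (-27*22 - -12*36)=-162, (-12*14 - 8*22)=-344; twice the area = |1151| = 1151; area = 1151/2; boundary points = 1 + 1 + 1 + 4 = 7; strictly interior points = area - boundary/2 + 1 = 573; answer 573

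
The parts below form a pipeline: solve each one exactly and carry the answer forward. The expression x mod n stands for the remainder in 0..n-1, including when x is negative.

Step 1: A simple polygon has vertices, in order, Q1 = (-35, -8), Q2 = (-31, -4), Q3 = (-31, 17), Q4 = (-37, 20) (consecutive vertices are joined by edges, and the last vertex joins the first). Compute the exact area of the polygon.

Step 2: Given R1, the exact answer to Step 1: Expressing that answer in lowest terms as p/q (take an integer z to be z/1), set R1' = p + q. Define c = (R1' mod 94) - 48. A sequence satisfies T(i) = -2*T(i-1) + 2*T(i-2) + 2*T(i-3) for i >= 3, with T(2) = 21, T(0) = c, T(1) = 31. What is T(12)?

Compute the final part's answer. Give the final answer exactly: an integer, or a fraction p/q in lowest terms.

171392

Step 1: cross terms: (-35*-4 - -31*-8)=-108, (-31*17 - -31*-4)=-651, (-31*20 - -37*17)=9, (-37*-8 - -35*20)=996; twice the area = |246| = 246; area = 123; answer 123
Step 2: R1 = 123; threaded value p + q = 124; c = -18; T(3) = -2*(21) + 2*(31) + 2*(-18) = -16; iterating: T(3)=-16, T(4)=136, T(5)=-262, T(6)=764, T(7)=-1780, T(8)=4564, T(9)=-11160, T(10)=27888, T(11)=-68968, T(12)=171392; answer 171392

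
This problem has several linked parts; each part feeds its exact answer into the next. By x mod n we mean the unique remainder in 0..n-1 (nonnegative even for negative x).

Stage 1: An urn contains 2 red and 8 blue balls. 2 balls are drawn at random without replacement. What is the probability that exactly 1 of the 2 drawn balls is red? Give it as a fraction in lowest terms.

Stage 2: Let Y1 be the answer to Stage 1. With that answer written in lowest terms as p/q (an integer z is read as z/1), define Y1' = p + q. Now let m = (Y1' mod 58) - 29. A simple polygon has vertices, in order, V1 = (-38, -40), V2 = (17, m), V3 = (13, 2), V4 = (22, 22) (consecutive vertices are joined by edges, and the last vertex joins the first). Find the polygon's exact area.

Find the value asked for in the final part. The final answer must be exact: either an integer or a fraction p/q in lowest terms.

Stage 1: total draws C(10,2) = 45; favorable C(2,1)*C(8,1) = 16; P = 16/45; answer 16/45
Stage 2: Y1 = 16/45; threaded value p + q = 61; m = -26; cross terms: (-38*-26 - 17*-40)=1668, (17*2 - 13*-26)=372, (13*22 - 22*2)=242, (22*-40 - -38*22)=-44; twice the area = |2238| = 2238; area = 1119; answer 1119

1119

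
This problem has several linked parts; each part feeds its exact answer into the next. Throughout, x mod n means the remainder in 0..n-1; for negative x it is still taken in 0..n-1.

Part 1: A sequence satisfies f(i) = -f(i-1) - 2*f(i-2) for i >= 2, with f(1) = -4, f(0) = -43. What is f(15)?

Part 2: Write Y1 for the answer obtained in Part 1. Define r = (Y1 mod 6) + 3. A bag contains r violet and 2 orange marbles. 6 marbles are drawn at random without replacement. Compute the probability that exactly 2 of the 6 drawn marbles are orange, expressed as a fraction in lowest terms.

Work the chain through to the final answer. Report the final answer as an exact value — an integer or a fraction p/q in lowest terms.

5/12

Part 1: f(2) = -1*(-4) - 2*(-43) = 90; iterating: f(2)=90, f(3)=-82, f(4)=-98, f(5)=262, f(6)=-66, f(7)=-458, f(8)=590, f(9)=326, f(10)=-1506, f(11)=854, f(12)=2158, f(13)=-3866, f(14)=-450, f(15)=8182; answer 8182
Part 2: Y1 = 8182; r = 7; total draws C(9,6) = 84; favorable C(2,2)*C(7,4) = 35; P = 5/12; answer 5/12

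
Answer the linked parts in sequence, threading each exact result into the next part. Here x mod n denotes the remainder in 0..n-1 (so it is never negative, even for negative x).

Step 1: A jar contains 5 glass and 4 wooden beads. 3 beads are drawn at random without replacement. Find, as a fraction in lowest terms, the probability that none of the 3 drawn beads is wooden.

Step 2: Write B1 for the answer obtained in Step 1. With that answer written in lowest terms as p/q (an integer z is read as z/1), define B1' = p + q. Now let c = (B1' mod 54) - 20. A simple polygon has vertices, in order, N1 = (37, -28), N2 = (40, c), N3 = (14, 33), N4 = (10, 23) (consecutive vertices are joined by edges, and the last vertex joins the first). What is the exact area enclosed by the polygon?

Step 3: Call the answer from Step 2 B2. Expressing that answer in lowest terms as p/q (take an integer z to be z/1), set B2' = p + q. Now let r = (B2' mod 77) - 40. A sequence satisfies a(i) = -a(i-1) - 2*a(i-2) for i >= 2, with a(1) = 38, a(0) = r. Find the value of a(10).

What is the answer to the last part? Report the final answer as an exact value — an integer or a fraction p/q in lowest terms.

350

Step 1: total draws C(9,3) = 84; favorable C(5,3) = 10; P = 5/42; answer 5/42
Step 2: B1 = 5/42; threaded value p + q = 47; c = 27; cross terms: (37*27 - 40*-28)=2119, (40*33 - 14*27)=942, (14*23 - 10*33)=-8, (10*-28 - 37*23)=-1131; twice the area = |1922| = 1922; area = 961; answer 961
Step 3: B2 = 961; threaded value p + q = 962; r = -2; a(2) = -1*(38) - 2*(-2) = -34; iterating: a(2)=-34, a(3)=-42, a(4)=110, a(5)=-26, a(6)=-194, a(7)=246, a(8)=142, a(9)=-634, a(10)=350; answer 350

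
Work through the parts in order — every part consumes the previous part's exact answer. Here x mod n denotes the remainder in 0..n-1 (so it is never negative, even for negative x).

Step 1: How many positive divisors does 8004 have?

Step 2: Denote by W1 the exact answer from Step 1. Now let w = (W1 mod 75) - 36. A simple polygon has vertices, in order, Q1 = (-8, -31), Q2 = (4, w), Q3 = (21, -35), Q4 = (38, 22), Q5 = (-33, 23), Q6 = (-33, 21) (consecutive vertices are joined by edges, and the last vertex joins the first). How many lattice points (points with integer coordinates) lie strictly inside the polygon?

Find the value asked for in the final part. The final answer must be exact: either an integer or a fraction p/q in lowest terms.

2488

Step 1: 8004 = 2^2 * 3 * 23 * 29; number of divisors = (2+1) * (1+1) * (1+1) * (1+1) = 24; answer 24
Step 2: W1 = 24; w = -12; cross terms: (-8*-12 - 4*-31)=220, (4*-35 - 21*-12)=112, (21*22 - 38*-35)=1792, (38*23 - -33*22)=1600, (-33*21 - -33*23)=66, (-33*-31 - -8*21)=1191; twice the area = |4981| = 4981; area = 4981/2; boundary points = 1 + 1 + 1 + 1 + 2 + 1 = 7; strictly interior points = area - boundary/2 + 1 = 2488; answer 2488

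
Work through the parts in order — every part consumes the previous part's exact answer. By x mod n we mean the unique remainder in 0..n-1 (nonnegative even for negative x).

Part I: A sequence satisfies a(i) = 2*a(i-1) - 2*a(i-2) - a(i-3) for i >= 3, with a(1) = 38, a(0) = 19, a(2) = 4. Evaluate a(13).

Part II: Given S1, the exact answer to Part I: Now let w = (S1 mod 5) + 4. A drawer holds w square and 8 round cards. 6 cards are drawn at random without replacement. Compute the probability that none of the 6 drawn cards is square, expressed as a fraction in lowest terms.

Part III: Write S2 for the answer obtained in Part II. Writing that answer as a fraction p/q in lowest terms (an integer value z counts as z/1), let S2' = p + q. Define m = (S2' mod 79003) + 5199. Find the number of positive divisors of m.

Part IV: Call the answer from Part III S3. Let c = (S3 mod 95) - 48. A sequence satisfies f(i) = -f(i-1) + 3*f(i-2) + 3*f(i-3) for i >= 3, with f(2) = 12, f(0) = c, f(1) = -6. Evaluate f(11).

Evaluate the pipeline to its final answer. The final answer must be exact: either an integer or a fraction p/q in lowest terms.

Part I: a(3) = 2*(4) - 2*(38) - 1*(19) = -87; iterating: a(3)=-87, a(4)=-220, a(5)=-270, a(6)=-13, a(7)=734, a(8)=1764, a(9)=2073, a(10)=-116, a(11)=-6142, a(12)=-14125, a(13)=-15850; answer -15850
Part II: S1 = -15850; w = 4; total draws C(12,6) = 924; favorable C(8,6) = 28; P = 1/33; answer 1/33
Part III: S2 = 1/33; threaded value p + q = 34; m = 5233; 5233 is prime, so its only divisors are 1 and 5233; count = 2; answer 2
Part IV: S3 = 2; c = -46; f(3) = -1*(12) + 3*(-6) + 3*(-46) = -168; iterating: f(3)=-168, f(4)=186, f(5)=-654, f(6)=708, f(7)=-2112, f(8)=2274, f(9)=-6486, f(10)=6972, f(11)=-19608; answer -19608

-19608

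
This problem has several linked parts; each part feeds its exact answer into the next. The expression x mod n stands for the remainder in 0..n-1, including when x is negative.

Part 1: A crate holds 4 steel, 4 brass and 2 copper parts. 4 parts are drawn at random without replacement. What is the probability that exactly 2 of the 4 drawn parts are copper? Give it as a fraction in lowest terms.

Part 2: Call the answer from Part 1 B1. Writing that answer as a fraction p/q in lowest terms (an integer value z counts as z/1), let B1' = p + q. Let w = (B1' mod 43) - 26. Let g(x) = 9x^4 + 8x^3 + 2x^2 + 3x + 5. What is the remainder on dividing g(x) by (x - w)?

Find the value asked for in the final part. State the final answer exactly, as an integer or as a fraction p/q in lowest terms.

53357

Part 1: total draws C(10,4) = 210; favorable C(2,2)*C(8,2) = 28; P = 2/15; answer 2/15
Part 2: B1 = 2/15; threaded value p + q = 17; w = -9; remainder = value at the root: 9*(-9)^4 + 8*(-9)^3 + 2*(-9)^2 + 3*(-9)^1 + 5 = (59049) + (-5832) + (162) + (-27) + (5) = 53357; answer 53357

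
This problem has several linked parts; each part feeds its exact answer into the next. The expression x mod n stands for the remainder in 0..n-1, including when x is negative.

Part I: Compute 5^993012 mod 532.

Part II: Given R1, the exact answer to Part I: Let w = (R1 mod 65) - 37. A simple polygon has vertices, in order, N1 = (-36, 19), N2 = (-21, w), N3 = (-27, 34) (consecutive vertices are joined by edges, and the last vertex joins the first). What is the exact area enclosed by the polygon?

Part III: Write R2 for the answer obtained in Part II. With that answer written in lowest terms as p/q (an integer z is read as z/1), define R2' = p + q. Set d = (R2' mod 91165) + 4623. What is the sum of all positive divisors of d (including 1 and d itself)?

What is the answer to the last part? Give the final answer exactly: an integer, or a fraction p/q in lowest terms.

10800

Part I: squarings mod 532: 5^1=5, 5^2=25, 5^4=93, 5^8=137, 5^16=149, 5^32=389, 5^64=233, 5^128=25, 5^256=93, 5^512=137, 5^1024=149, 5^2048=389, 5^4096=233, 5^8192=25, 5^16384=93, 5^32768=137, 5^65536=149, 5^131072=389, 5^262144=233, 5^524288=25; 5^993012 = 5^4 * 5^16 * 5^32 * 5^64 * 5^128 * 5^512 * 5^1024 * 5^8192 * 5^65536 * 5^131072 * 5^262144 * 5^524288 = 197 (mod 532); answer 197
Part II: R1 = 197; w = -35; cross terms: (-36*-35 - -21*19)=1659, (-21*34 - -27*-35)=-1659, (-27*19 - -36*34)=711; twice the area = |711| = 711; area = 711/2; answer 711/2
Part III: R2 = 711/2; threaded value p + q = 713; d = 5336; 5336 = 2^3 * 23 * 29; sigma = (1 + 2 + 4 + 8) * (1 + 23) * (1 + 29) = 15 * 24 * 30 = 10800; answer 10800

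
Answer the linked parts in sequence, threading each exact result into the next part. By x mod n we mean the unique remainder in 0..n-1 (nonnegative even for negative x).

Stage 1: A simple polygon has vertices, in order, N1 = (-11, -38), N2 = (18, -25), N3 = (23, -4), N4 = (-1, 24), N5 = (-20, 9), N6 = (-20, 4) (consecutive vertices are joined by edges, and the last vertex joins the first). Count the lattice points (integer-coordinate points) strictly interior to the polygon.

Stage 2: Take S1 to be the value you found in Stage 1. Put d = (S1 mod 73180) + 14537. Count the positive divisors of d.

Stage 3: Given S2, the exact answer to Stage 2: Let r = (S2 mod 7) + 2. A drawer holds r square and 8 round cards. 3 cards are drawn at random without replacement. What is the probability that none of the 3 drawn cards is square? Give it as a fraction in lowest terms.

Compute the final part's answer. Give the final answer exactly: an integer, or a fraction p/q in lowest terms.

Stage 1: cross terms: (-11*-25 - 18*-38)=959, (18*-4 - 23*-25)=503, (23*24 - -1*-4)=548, (-1*9 - -20*24)=471, (-20*4 - -20*9)=100, (-20*-38 - -11*4)=804; twice the area = |3385| = 3385; area = 3385/2; boundary points = 1 + 1 + 4 + 1 + 5 + 3 = 15; strictly interior points = area - boundary/2 + 1 = 1686; answer 1686
Stage 2: S1 = 1686; d = 16223; 16223 is prime, so its only divisors are 1 and 16223; count = 2; answer 2
Stage 3: S2 = 2; r = 4; total draws C(12,3) = 220; favorable C(8,3) = 56; P = 14/55; answer 14/55

14/55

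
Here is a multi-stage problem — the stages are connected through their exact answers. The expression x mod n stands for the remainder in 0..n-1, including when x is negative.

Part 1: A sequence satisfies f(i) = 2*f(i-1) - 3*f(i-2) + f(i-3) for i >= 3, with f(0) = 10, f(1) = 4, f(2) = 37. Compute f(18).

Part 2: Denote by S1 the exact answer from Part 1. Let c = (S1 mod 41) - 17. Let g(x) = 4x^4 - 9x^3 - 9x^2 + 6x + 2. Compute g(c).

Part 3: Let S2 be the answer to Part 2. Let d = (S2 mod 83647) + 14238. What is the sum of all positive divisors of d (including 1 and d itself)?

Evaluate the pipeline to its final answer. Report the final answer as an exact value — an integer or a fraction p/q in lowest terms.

222768

Part 1: f(3) = 2*(37) - 3*(4) + 1*(10) = 72; iterating: f(3)=72, f(4)=37, f(5)=-105, f(6)=-249, f(7)=-146, f(8)=350, f(9)=889, f(10)=582, f(11)=-1153, f(12)=-3163, f(13)=-2285, f(14)=3766, f(15)=11224, f(16)=8865, f(17)=-12176, f(18)=-39723; answer -39723
Part 2: S1 = -39723; c = -11; 4*(-11)^4 - 9*(-11)^3 - 9*(-11)^2 + 6*(-11)^1 + 2 = (58564) + (11979) + (-1089) + (-66) + (2) = 69390; answer 69390
Part 3: S2 = 69390; d = 83628; 83628 = 2^2 * 3^2 * 23 * 101; sigma = (1 + 2 + 4) * (1 + 3 + 9) * (1 + 23) * (1 + 101) = 7 * 13 * 24 * 102 = 222768; answer 222768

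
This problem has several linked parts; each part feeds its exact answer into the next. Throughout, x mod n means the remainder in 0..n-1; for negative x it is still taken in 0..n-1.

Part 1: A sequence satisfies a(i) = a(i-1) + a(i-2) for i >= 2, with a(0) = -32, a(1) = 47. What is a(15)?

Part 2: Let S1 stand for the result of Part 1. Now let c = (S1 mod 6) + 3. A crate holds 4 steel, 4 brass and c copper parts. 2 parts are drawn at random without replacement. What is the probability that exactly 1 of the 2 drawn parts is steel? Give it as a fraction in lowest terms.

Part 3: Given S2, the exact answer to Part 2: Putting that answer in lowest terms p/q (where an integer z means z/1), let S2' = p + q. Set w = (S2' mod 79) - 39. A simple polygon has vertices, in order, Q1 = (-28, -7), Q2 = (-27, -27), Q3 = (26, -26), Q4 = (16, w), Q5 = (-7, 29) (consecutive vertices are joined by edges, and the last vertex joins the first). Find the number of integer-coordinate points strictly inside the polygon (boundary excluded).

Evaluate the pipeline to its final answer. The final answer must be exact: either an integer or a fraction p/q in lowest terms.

2365

Part 1: a(2) = 1*(47) + 1*(-32) = 15; iterating: a(2)=15, a(3)=62, a(4)=77, a(5)=139, a(6)=216, a(7)=355, a(8)=571, a(9)=926, a(10)=1497, a(11)=2423, a(12)=3920, a(13)=6343, a(14)=10263, a(15)=16606; answer 16606
Part 2: S1 = 16606; c = 7; total draws C(15,2) = 105; favorable C(4,1)*C(11,1) = 44; P = 44/105; answer 44/105
Part 3: S2 = 44/105; threaded value p + q = 149; w = 31; cross terms: (-28*-27 - -27*-7)=567, (-27*-26 - 26*-27)=1404, (26*31 - 16*-26)=1222, (16*29 - -7*31)=681, (-7*-7 - -28*29)=861; twice the area = |4735| = 4735; area = 4735/2; boundary points = 1 + 1 + 1 + 1 + 3 = 7; strictly interior points = area - boundary/2 + 1 = 2365; answer 2365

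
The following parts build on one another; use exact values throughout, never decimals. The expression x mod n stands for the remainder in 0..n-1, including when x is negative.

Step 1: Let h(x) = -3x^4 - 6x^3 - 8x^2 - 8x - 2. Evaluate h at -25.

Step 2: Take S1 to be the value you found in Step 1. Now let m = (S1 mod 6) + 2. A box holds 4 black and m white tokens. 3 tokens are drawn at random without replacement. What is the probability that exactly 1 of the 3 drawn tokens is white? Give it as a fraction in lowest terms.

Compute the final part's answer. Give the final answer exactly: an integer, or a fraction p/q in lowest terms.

Step 1: -3*(-25)^4 - 6*(-25)^3 - 8*(-25)^2 - 8*(-25)^1 - 2 = (-1171875) + (93750) + (-5000) + (200) + (-2) = -1082927; answer -1082927
Step 2: S1 = -1082927; m = 3; total draws C(7,3) = 35; favorable C(3,1)*C(4,2) = 18; P = 18/35; answer 18/35

18/35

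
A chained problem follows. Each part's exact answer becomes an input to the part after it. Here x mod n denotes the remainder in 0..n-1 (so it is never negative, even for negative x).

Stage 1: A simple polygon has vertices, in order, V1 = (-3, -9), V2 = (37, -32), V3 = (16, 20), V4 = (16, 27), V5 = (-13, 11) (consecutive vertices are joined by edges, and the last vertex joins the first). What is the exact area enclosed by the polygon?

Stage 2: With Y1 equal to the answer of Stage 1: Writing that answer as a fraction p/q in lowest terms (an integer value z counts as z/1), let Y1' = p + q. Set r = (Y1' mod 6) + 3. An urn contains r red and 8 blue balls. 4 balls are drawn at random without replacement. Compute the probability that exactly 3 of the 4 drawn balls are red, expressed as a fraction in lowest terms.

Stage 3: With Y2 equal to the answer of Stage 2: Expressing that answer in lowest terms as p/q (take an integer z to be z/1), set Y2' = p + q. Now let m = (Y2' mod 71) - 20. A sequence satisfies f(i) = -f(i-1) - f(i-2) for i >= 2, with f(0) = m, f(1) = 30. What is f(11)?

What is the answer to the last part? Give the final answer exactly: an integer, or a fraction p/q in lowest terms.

Stage 1: cross terms: (-3*-32 - 37*-9)=429, (37*20 - 16*-32)=1252, (16*27 - 16*20)=112, (16*11 - -13*27)=527, (-13*-9 - -3*11)=150; twice the area = |2470| = 2470; area = 1235; answer 1235
Stage 2: Y1 = 1235; threaded value p + q = 1236; r = 3; total draws C(11,4) = 330; favorable C(3,3)*C(8,1) = 8; P = 4/165; answer 4/165
Stage 3: Y2 = 4/165; threaded value p + q = 169; m = 7; f(2) = -1*(30) - 1*(7) = -37; iterating: f(2)=-37, f(3)=7, f(4)=30, f(5)=-37, f(6)=7, f(7)=30, f(8)=-37, f(9)=7, f(10)=30, f(11)=-37; answer -37

-37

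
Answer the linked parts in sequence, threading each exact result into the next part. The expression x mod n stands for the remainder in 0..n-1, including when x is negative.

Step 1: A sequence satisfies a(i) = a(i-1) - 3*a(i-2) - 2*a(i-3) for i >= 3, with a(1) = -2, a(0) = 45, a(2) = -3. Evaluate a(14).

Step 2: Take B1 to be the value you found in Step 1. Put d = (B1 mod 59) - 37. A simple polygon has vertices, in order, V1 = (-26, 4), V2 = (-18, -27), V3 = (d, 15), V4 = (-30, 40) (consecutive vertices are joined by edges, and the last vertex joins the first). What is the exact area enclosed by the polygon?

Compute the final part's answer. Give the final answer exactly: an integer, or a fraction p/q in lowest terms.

Step 1: a(3) = 1*(-3) - 3*(-2) - 2*(45) = -87; iterating: a(3)=-87, a(4)=-74, a(5)=193, a(6)=589, a(7)=158, a(8)=-1995, a(9)=-3647, a(10)=2022, a(11)=16953, a(12)=18181, a(13)=-36722, a(14)=-125171; answer -125171
Step 2: B1 = -125171; d = -10; cross terms: (-26*-27 - -18*4)=774, (-18*15 - -10*-27)=-540, (-10*40 - -30*15)=50, (-30*4 - -26*40)=920; twice the area = |1204| = 1204; area = 602; answer 602

602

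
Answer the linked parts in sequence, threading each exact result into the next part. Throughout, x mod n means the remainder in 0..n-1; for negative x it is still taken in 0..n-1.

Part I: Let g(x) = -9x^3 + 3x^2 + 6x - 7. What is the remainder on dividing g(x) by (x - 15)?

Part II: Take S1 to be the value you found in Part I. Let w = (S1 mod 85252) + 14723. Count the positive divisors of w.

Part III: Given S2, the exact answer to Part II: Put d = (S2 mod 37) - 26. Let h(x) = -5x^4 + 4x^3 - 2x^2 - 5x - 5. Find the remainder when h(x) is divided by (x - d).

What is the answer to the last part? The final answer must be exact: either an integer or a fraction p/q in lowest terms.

-548771

Part I: remainder = value at the root: -9*(15)^3 + 3*(15)^2 + 6*(15)^1 - 7 = (-30375) + (675) + (90) + (-7) = -29617; answer -29617
Part II: S1 = -29617; w = 70358; 70358 = 2 * 127 * 277; number of divisors = (1+1) * (1+1) * (1+1) = 8; answer 8
Part III: S2 = 8; d = -18; remainder = value at the root: -5*(-18)^4 + 4*(-18)^3 - 2*(-18)^2 - 5*(-18)^1 - 5 = (-524880) + (-23328) + (-648) + (90) + (-5) = -548771; answer -548771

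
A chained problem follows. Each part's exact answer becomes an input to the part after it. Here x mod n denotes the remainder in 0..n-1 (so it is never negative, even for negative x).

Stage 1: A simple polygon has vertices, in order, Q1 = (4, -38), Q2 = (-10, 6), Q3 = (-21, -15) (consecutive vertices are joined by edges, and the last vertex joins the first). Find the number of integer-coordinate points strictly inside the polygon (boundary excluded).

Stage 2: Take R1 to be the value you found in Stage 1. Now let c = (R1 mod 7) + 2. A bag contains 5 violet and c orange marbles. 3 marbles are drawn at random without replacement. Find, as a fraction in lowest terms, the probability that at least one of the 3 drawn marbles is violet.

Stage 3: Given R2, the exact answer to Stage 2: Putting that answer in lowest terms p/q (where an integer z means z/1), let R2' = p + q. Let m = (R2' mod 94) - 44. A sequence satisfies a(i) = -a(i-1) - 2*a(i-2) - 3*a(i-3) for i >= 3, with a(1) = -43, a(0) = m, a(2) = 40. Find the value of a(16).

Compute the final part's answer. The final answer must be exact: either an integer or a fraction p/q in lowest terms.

21264

Stage 1: cross terms: (4*6 - -10*-38)=-356, (-10*-15 - -21*6)=276, (-21*-38 - 4*-15)=858; twice the area = |778| = 778; area = 389; boundary points = 2 + 1 + 1 = 4; strictly interior points = area - boundary/2 + 1 = 388; answer 388
Stage 2: R1 = 388; c = 5; total draws C(10,3) = 120; complement C(5,3) = 10; favorable 120 - 10 = 110; P = 11/12; answer 11/12
Stage 3: R2 = 11/12; threaded value p + q = 23; m = -21; a(3) = -1*(40) - 2*(-43) - 3*(-21) = 109; iterating: a(3)=109, a(4)=-60, a(5)=-278, a(6)=71, a(7)=665, a(8)=27, a(9)=-1570, a(10)=-479, a(11)=3538, a(12)=2130, a(13)=-7769, a(14)=-7105, a(15)=16253, a(16)=21264; answer 21264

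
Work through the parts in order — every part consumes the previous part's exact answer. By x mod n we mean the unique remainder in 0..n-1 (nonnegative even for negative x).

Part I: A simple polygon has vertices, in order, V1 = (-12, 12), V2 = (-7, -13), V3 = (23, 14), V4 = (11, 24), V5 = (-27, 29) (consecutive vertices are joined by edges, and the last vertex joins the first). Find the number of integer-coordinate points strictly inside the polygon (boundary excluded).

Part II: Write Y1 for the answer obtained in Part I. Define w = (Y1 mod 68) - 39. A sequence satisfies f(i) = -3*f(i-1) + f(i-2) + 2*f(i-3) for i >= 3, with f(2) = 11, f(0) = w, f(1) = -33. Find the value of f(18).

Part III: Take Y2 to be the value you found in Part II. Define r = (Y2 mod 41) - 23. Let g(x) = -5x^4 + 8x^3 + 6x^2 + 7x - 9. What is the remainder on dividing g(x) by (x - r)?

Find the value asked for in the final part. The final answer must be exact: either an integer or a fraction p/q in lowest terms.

Part I: cross terms: (-12*-13 - -7*12)=240, (-7*14 - 23*-13)=201, (23*24 - 11*14)=398, (11*29 - -27*24)=967, (-27*12 - -12*29)=24; twice the area = |1830| = 1830; area = 915; boundary points = 5 + 3 + 2 + 1 + 1 = 12; strictly interior points = area - boundary/2 + 1 = 910; answer 910
Part II: Y1 = 910; w = -13; f(3) = -3*(11) + 1*(-33) + 2*(-13) = -92; iterating: f(3)=-92, f(4)=221, f(5)=-733, f(6)=2236, f(7)=-6999, f(8)=21767, f(9)=-67828, f(10)=211253, f(11)=-658053, f(12)=2049756, f(13)=-6384815, f(14)=19888095, f(15)=-61949588, f(16)=192967229, f(17)=-601075085, f(18)=1872293308; answer 1872293308
Part III: Y2 = 1872293308; r = -5; remainder = value at the root: -5*(-5)^4 + 8*(-5)^3 + 6*(-5)^2 + 7*(-5)^1 - 9 = (-3125) + (-1000) + (150) + (-35) + (-9) = -4019; answer -4019

-4019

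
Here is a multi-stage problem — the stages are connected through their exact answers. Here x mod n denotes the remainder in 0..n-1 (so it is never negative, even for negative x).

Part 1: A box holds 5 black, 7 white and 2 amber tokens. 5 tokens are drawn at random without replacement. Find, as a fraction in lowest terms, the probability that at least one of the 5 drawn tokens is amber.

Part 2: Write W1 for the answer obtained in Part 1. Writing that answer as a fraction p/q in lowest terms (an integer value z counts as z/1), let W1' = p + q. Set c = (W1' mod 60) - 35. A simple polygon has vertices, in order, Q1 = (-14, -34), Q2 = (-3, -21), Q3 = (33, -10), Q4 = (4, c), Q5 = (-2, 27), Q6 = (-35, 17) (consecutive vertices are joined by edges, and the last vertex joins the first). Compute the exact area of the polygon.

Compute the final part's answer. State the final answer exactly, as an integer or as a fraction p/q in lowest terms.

Part 1: total draws C(14,5) = 2002; complement C(12,5) = 792; favorable 2002 - 792 = 1210; P = 55/91; answer 55/91
Part 2: W1 = 55/91; threaded value p + q = 146; c = -9; cross terms: (-14*-21 - -3*-34)=192, (-3*-10 - 33*-21)=723, (33*-9 - 4*-10)=-257, (4*27 - -2*-9)=90, (-2*17 - -35*27)=911, (-35*-34 - -14*17)=1428; twice the area = |3087| = 3087; area = 3087/2; answer 3087/2

3087/2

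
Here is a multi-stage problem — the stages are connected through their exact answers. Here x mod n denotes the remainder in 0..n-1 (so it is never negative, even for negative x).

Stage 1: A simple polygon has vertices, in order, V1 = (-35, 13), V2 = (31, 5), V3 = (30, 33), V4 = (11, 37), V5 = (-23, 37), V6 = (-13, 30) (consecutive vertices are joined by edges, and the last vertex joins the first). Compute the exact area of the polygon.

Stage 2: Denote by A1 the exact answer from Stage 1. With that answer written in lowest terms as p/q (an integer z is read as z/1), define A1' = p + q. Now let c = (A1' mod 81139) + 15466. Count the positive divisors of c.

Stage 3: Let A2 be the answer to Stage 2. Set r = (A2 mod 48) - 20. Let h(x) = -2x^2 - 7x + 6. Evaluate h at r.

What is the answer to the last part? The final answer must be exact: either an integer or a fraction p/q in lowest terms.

Stage 1: cross terms: (-35*5 - 31*13)=-578, (31*33 - 30*5)=873, (30*37 - 11*33)=747, (11*37 - -23*37)=1258, (-23*30 - -13*37)=-209, (-13*13 - -35*30)=881; twice the area = |2972| = 2972; area = 1486; answer 1486
Stage 2: A1 = 1486; threaded value p + q = 1487; c = 16953; 16953 = 3 * 5651; number of divisors = (1+1) * (1+1) = 4; answer 4
Stage 3: A2 = 4; r = -16; -2*(-16)^2 - 7*(-16)^1 + 6 = (-512) + (112) + (6) = -394; answer -394

-394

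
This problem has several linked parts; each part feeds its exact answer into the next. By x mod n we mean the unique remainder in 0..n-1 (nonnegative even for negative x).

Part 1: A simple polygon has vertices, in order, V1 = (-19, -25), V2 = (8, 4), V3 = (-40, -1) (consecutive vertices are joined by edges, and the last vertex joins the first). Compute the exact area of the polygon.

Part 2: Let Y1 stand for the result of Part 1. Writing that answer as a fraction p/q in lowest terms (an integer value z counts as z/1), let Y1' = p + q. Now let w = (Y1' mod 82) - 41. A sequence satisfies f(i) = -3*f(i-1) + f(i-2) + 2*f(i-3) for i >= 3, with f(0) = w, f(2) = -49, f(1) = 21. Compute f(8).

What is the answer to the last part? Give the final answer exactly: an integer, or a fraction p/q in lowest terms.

Part 1: cross terms: (-19*4 - 8*-25)=124, (8*-1 - -40*4)=152, (-40*-25 - -19*-1)=981; twice the area = |1257| = 1257; area = 1257/2; answer 1257/2
Part 2: Y1 = 1257/2; threaded value p + q = 1259; w = -12; f(3) = -3*(-49) + 1*(21) + 2*(-12) = 144; iterating: f(3)=144, f(4)=-439, f(5)=1363, f(6)=-4240, f(7)=13205, f(8)=-41129; answer -41129

-41129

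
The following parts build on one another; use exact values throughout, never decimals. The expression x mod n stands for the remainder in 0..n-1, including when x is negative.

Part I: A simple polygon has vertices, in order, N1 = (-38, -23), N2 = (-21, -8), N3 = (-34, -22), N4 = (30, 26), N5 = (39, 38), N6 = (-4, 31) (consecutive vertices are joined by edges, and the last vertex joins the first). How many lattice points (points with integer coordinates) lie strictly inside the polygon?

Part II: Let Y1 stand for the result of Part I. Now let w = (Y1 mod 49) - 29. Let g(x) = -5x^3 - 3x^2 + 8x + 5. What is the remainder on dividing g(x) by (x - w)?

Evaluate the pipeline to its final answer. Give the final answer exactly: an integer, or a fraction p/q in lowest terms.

Part I: cross terms: (-38*-8 - -21*-23)=-179, (-21*-22 - -34*-8)=190, (-34*26 - 30*-22)=-224, (30*38 - 39*26)=126, (39*31 - -4*38)=1361, (-4*-23 - -38*31)=1270; twice the area = |2544| = 2544; area = 1272; boundary points = 1 + 1 + 16 + 3 + 1 + 2 = 24; strictly interior points = area - boundary/2 + 1 = 1261; answer 1261
Part II: Y1 = 1261; w = 7; remainder = value at the root: -5*(7)^3 - 3*(7)^2 + 8*(7)^1 + 5 = (-1715) + (-147) + (56) + (5) = -1801; answer -1801

-1801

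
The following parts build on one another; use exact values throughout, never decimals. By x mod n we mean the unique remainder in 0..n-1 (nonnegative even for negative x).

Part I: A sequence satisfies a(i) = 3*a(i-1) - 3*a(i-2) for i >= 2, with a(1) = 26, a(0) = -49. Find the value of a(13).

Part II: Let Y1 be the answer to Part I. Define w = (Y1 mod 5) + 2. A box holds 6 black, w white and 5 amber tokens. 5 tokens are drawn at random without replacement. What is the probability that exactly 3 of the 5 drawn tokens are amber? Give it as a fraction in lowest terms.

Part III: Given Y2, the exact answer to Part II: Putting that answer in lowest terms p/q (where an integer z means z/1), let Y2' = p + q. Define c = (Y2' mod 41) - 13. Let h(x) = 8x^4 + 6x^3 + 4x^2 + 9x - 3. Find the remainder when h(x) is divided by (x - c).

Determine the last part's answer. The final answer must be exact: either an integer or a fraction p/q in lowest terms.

Part I: a(2) = 3*(26) - 3*(-49) = 225; iterating: a(2)=225, a(3)=597, a(4)=1116, a(5)=1557, a(6)=1323, a(7)=-702, a(8)=-6075, a(9)=-16119, a(10)=-30132, a(11)=-42039, a(12)=-35721, a(13)=18954; answer 18954
Part II: Y1 = 18954; w = 6; total draws C(17,5) = 6188; favorable C(5,3)*C(12,2) = 660; P = 165/1547; answer 165/1547
Part III: Y2 = 165/1547; threaded value p + q = 1712; c = 18; remainder = value at the root: 8*(18)^4 + 6*(18)^3 + 4*(18)^2 + 9*(18)^1 - 3 = (839808) + (34992) + (1296) + (162) + (-3) = 876255; answer 876255

876255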